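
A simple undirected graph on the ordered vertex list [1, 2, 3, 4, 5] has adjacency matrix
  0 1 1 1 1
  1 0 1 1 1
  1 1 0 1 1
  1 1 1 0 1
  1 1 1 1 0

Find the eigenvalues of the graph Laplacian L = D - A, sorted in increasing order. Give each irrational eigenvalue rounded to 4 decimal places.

With the vertex order [1, 2, 3, 4, 5], the degrees are [4, 4, 4, 4, 4], giving D = diag(4, 4, 4, 4, 4) and L = D - A. The multiplicity of 0 as a Laplacian eigenvalue equals the number of connected components. The single zero eigenvalue shows the graph is connected.

[0, 5, 5, 5, 5]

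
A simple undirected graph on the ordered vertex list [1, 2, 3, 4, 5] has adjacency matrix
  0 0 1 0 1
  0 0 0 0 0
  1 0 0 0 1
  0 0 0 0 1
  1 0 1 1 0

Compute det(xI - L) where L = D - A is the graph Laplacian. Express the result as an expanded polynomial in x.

Reading degrees in the order [1, 2, 3, 4, 5] gives [2, 0, 2, 1, 3]; set D = diag(2, 0, 2, 1, 3) and form L = D - A. L has integer entries, so p(x) = det(xI - L) has integer coefficients. Expanding the determinant yields x^5 - 8x^4 + 19x^3 - 12x^2. The constant term is 0 because L is singular (the all-ones vector lies in its kernel). The eigenvalues sum to 8, which equals trace(L) = 2|E|.

x^5 - 8x^4 + 19x^3 - 12x^2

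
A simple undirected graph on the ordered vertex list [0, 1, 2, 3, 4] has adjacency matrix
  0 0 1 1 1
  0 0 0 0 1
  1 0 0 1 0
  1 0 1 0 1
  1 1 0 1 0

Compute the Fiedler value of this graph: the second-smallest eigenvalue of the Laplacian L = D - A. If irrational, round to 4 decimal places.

0.8299

With the vertex order [0, 1, 2, 3, 4], the degrees are [3, 1, 2, 3, 3], giving D = diag(3, 1, 2, 3, 3) and L = D - A. Computing the eigenvalues of L and sorting gives [0, 0.8299, 2.6889, 4, 4.4812]. The Fiedler value lambda_2 = 0.8299 is strictly positive, so the graph is connected.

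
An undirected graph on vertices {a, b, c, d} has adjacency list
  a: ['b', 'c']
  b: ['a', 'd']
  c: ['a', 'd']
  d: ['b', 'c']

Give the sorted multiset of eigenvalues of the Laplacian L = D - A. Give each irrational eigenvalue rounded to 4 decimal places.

With the vertex order [a, b, c, d], the degrees are [2, 2, 2, 2], giving D = diag(2, 2, 2, 2) and L = D - A. L is symmetric positive semidefinite, so every eigenvalue is real and nonnegative. There is one zero in the spectrum, matching the 1 component. The largest eigenvalue, 4, is at most the vertex count 4.

[0, 2, 2, 4]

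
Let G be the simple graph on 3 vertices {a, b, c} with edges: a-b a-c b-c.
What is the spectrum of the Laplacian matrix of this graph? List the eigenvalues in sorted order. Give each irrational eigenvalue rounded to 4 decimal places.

Reading degrees in the order [a, b, c] gives [2, 2, 2]; set D = diag(2, 2, 2) and form L = D - A. The multiplicity of 0 as a Laplacian eigenvalue equals the number of connected components. There is one zero in the spectrum, matching the 1 component.

[0, 3, 3]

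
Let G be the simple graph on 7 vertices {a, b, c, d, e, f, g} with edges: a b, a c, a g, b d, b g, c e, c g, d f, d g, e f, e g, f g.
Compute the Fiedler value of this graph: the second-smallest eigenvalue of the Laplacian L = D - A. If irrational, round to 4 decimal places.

Reading degrees in the order [a, b, c, d, e, f, g] gives [3, 3, 3, 3, 3, 3, 6]; set D = diag(3, 3, 3, 3, 3, 3, 6) and form L = D - A. Computing the eigenvalues of L and sorting gives [0, 2, 2, 4, 4, 5, 7]. The Fiedler value lambda_2 = 2 is strictly positive, so the graph is connected. There is one zero in the spectrum, matching the 1 component.

2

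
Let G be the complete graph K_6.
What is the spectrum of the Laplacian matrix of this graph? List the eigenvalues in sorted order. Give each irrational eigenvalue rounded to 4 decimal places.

The graph has 6 vertices and degree multiset [5, 5, 5, 5, 5, 5]; D is the diagonal matrix of degrees and L = D - A. The multiplicity of 0 as a Laplacian eigenvalue equals the number of connected components. The single zero eigenvalue shows the graph is connected. By the matrix-tree theorem the graph has (1/6) * product of the nonzero eigenvalues = 1296 spanning trees. The largest eigenvalue, 6, is at most the vertex count 6.

[0, 6, 6, 6, 6, 6]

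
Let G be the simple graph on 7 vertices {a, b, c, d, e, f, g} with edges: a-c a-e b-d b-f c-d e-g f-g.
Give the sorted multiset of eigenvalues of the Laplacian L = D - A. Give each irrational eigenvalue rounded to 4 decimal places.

[0, 0.7530, 0.7530, 2.4450, 2.4450, 3.8019, 3.8019]

Each diagonal entry of L is the vertex degree and each off-diagonal entry is -1 where an edge is present, 0 otherwise; in the order [a, b, c, d, e, f, g] the diagonal is [2, 2, 2, 2, 2, 2, 2]. Since every row of L sums to 0, the all-ones vector is in the kernel and 0 is an eigenvalue. The single zero eigenvalue shows the graph is connected. By the matrix-tree theorem the graph has (1/7) * product of the nonzero eigenvalues = 7 spanning trees. There is one zero in the spectrum, matching the 1 component.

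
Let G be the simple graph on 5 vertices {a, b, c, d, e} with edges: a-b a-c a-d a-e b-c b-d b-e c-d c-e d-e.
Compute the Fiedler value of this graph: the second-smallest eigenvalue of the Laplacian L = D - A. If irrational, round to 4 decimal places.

5

Each diagonal entry of L is the vertex degree and each off-diagonal entry is -1 where an edge is present, 0 otherwise; in the order [a, b, c, d, e] the diagonal is [4, 4, 4, 4, 4]. The smallest Laplacian eigenvalue is always 0. The next one, lambda_2 = 5, measures how hard the graph is to disconnect: larger values mean better connectivity.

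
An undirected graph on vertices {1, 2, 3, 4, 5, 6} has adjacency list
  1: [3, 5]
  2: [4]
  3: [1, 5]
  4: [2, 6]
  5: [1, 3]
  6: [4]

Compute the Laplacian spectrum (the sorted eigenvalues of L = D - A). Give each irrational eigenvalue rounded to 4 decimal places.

[0, 0, 1, 3, 3, 3]

Reading degrees in the order [1, 2, 3, 4, 5, 6] gives [2, 1, 2, 2, 2, 1]; set D = diag(2, 1, 2, 2, 2, 1) and form L = D - A. L is symmetric positive semidefinite, so every eigenvalue is real and nonnegative. The 2 zero eigenvalues correspond to the 2 connected components. The eigenvalues sum to 10, which equals trace(L) = 2|E|.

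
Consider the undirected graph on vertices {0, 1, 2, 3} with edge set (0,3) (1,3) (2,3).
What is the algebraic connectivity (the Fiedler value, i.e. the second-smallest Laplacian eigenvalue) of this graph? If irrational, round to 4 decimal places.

Reading degrees in the order [0, 1, 2, 3] gives [1, 1, 1, 3]; set D = diag(1, 1, 1, 3) and form L = D - A. The sorted Laplacian eigenvalues are [0, 1, 1, 4]; the algebraic connectivity is the second entry, 1.

1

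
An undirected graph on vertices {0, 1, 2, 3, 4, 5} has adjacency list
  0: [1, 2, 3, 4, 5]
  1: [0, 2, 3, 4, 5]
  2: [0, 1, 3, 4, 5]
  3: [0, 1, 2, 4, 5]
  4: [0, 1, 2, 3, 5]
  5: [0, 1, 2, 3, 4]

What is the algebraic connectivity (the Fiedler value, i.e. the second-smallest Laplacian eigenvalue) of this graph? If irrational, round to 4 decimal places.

6

With the vertex order [0, 1, 2, 3, 4, 5], the degrees are [5, 5, 5, 5, 5, 5], giving D = diag(5, 5, 5, 5, 5, 5) and L = D - A. The smallest Laplacian eigenvalue is always 0. The next one, lambda_2 = 6, measures how hard the graph is to disconnect: larger values mean better connectivity. By the matrix-tree theorem the graph has (1/6) * product of the nonzero eigenvalues = 1296 spanning trees.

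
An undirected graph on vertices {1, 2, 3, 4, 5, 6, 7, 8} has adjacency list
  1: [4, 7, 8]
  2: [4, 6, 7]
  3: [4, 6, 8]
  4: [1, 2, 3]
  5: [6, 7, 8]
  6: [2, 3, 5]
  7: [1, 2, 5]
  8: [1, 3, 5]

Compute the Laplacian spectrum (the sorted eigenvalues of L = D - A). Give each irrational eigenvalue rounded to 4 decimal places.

[0, 2, 2, 2, 4, 4, 4, 6]

Reading degrees in the order [1, 2, 3, 4, 5, 6, 7, 8] gives [3, 3, 3, 3, 3, 3, 3, 3]; set D = diag(3, 3, 3, 3, 3, 3, 3, 3) and form L = D - A. The multiplicity of 0 as a Laplacian eigenvalue equals the number of connected components. The single zero eigenvalue shows the graph is connected. By the matrix-tree theorem the graph has (1/8) * product of the nonzero eigenvalues = 384 spanning trees.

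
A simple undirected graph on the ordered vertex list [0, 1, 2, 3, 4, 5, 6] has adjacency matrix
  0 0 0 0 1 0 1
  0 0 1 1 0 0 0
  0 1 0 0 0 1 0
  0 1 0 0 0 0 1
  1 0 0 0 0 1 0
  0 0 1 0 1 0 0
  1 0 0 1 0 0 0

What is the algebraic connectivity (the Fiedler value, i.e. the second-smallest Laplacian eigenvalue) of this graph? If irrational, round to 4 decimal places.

0.7530

Reading degrees in the order [0, 1, 2, 3, 4, 5, 6] gives [2, 2, 2, 2, 2, 2, 2]; set D = diag(2, 2, 2, 2, 2, 2, 2) and form L = D - A. The smallest Laplacian eigenvalue is always 0. The next one, lambda_2 = 0.7530, measures how hard the graph is to disconnect: larger values mean better connectivity. There is one zero in the spectrum, matching the 1 component. The largest eigenvalue, 3.8019, is at most the vertex count 7.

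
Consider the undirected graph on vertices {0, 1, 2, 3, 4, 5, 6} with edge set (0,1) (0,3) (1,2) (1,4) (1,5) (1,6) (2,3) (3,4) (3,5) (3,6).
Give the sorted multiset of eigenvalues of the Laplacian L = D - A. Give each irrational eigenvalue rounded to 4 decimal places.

[0, 2, 2, 2, 2, 5, 7]

With the vertex order [0, 1, 2, 3, 4, 5, 6], the degrees are [2, 5, 2, 5, 2, 2, 2], giving D = diag(2, 5, 2, 5, 2, 2, 2) and L = D - A. Since every row of L sums to 0, the all-ones vector is in the kernel and 0 is an eigenvalue. By the matrix-tree theorem the graph has (1/7) * product of the nonzero eigenvalues = 80 spanning trees. The eigenvalues sum to 20, which equals trace(L) = 2|E|.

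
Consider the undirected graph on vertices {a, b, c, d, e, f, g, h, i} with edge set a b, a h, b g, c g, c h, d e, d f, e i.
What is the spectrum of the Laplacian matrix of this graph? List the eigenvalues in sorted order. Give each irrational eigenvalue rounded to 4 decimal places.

[0, 0, 0.5858, 1.3820, 1.3820, 2, 3.4142, 3.6180, 3.6180]

With the vertex order [a, b, c, d, e, f, g, h, i], the degrees are [2, 2, 2, 2, 2, 1, 2, 2, 1], giving D = diag(2, 2, 2, 2, 2, 1, 2, 2, 1) and L = D - A. L is symmetric positive semidefinite, so every eigenvalue is real and nonnegative. The 2 zero eigenvalues correspond to the 2 connected components.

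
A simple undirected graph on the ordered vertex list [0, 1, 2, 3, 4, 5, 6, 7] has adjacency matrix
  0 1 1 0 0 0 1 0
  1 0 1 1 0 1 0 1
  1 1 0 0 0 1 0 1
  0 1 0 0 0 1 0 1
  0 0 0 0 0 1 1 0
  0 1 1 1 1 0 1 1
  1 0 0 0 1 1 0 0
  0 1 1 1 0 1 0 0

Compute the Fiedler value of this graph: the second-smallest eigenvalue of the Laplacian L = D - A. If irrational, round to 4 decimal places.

With the vertex order [0, 1, 2, 3, 4, 5, 6, 7], the degrees are [3, 5, 4, 3, 2, 6, 3, 4], giving D = diag(3, 5, 4, 3, 2, 6, 3, 4) and L = D - A. Computing the eigenvalues of L and sorting gives [0, 1.3901, 2.2861, 3.5490, 4.2277, 5.3875, 5.9633, 7.1963]. The Fiedler value lambda_2 = 1.3901 is strictly positive, so the graph is connected. By the matrix-tree theorem the graph has (1/8) * product of the nonzero eigenvalues = 1378 spanning trees.

1.3901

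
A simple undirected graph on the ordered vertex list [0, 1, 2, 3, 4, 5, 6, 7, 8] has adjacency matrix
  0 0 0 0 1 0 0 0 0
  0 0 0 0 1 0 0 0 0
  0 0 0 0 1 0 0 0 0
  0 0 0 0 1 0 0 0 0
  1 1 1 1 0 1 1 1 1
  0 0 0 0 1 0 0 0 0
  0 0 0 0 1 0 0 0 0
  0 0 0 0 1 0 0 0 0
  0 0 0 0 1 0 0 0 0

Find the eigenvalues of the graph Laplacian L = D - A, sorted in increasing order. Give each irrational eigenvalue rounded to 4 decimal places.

Each diagonal entry of L is the vertex degree and each off-diagonal entry is -1 where an edge is present, 0 otherwise; in the order [0, 1, 2, 3, 4, 5, 6, 7, 8] the diagonal is [1, 1, 1, 1, 8, 1, 1, 1, 1]. Since every row of L sums to 0, the all-ones vector is in the kernel and 0 is an eigenvalue. By the matrix-tree theorem the graph has (1/9) * product of the nonzero eigenvalues = 1 spanning tree.

[0, 1, 1, 1, 1, 1, 1, 1, 9]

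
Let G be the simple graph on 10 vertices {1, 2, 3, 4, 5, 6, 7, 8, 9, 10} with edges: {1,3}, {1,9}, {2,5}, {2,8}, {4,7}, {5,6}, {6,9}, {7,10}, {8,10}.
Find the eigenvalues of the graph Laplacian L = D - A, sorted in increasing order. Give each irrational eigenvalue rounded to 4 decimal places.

[0, 0.0979, 0.3820, 0.8244, 1.3820, 2, 2.6180, 3.1756, 3.6180, 3.9021]

Reading degrees in the order [1, 2, 3, 4, 5, 6, 7, 8, 9, 10] gives [2, 2, 1, 1, 2, 2, 2, 2, 2, 2]; set D = diag(2, 2, 1, 1, 2, 2, 2, 2, 2, 2) and form L = D - A. Diagonalising L (or applying a numerical eigensolver to the 10x10 matrix) gives the spectrum above.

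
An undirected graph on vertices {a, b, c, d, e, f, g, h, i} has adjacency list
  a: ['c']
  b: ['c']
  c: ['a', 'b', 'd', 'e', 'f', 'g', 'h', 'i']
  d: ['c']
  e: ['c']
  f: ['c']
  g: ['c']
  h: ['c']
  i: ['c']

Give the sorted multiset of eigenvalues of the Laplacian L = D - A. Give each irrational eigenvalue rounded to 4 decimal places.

With the vertex order [a, b, c, d, e, f, g, h, i], the degrees are [1, 1, 8, 1, 1, 1, 1, 1, 1], giving D = diag(1, 1, 8, 1, 1, 1, 1, 1, 1) and L = D - A. L is symmetric positive semidefinite, so every eigenvalue is real and nonnegative. The eigenvalues sum to 16, which equals trace(L) = 2|E|.

[0, 1, 1, 1, 1, 1, 1, 1, 9]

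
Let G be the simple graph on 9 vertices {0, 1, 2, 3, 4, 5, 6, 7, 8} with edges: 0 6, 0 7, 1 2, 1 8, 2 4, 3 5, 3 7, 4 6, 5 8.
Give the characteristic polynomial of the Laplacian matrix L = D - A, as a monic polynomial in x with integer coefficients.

x^9 - 18x^8 + 135x^7 - 546x^6 + 1287x^5 - 1782x^4 + 1386x^3 - 540x^2 + 81x

Reading degrees in the order [0, 1, 2, 3, 4, 5, 6, 7, 8] gives [2, 2, 2, 2, 2, 2, 2, 2, 2]; set D = diag(2, 2, 2, 2, 2, 2, 2, 2, 2) and form L = D - A. L has integer entries, so p(x) = det(xI - L) has integer coefficients. Expanding the determinant yields x^9 - 18x^8 + 135x^7 - 546x^6 + 1287x^5 - 1782x^4 + 1386x^3 - 540x^2 + 81x. The constant term is 0 because L is singular (the all-ones vector lies in its kernel). The largest eigenvalue, 3.8794, is at most the vertex count 9.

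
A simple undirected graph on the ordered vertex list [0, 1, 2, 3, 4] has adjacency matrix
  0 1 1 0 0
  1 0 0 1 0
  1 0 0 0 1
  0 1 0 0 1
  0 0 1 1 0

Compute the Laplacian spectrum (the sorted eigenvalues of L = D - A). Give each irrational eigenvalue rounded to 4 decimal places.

[0, 1.3820, 1.3820, 3.6180, 3.6180]

Reading degrees in the order [0, 1, 2, 3, 4] gives [2, 2, 2, 2, 2]; set D = diag(2, 2, 2, 2, 2) and form L = D - A. Since every row of L sums to 0, the all-ones vector is in the kernel and 0 is an eigenvalue. The single zero eigenvalue shows the graph is connected. There is one zero in the spectrum, matching the 1 component.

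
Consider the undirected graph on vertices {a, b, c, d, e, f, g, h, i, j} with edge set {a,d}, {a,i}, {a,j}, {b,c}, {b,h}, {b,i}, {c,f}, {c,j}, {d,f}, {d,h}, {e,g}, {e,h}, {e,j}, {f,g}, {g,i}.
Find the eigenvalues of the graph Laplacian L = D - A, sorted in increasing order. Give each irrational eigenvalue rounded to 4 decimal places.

Reading degrees in the order [a, b, c, d, e, f, g, h, i, j] gives [3, 3, 3, 3, 3, 3, 3, 3, 3, 3]; set D = diag(3, 3, 3, 3, 3, 3, 3, 3, 3, 3) and form L = D - A. The multiplicity of 0 as a Laplacian eigenvalue equals the number of connected components. The single zero eigenvalue shows the graph is connected. There is one zero in the spectrum, matching the 1 component. The eigenvalues sum to 30, which equals trace(L) = 2|E|.

[0, 2, 2, 2, 2, 2, 5, 5, 5, 5]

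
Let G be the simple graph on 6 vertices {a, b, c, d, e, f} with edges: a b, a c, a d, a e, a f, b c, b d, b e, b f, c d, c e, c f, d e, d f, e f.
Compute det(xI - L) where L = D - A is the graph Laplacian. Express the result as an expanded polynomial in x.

With the vertex order [a, b, c, d, e, f], the degrees are [5, 5, 5, 5, 5, 5], giving D = diag(5, 5, 5, 5, 5, 5) and L = D - A. L has integer entries, so p(x) = det(xI - L) has integer coefficients. Expanding the determinant yields x^6 - 30x^5 + 360x^4 - 2160x^3 + 6480x^2 - 7776x. The constant term is 0 because L is singular (the all-ones vector lies in its kernel).

x^6 - 30x^5 + 360x^4 - 2160x^3 + 6480x^2 - 7776x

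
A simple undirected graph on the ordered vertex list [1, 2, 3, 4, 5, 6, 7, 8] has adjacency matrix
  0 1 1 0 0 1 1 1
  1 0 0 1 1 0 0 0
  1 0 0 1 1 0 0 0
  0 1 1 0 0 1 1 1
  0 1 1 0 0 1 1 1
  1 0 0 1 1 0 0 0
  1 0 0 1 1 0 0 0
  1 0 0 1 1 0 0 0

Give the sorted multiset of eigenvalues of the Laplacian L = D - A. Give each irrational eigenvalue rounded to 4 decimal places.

[0, 3, 3, 3, 3, 5, 5, 8]

Reading degrees in the order [1, 2, 3, 4, 5, 6, 7, 8] gives [5, 3, 3, 5, 5, 3, 3, 3]; set D = diag(5, 3, 3, 5, 5, 3, 3, 3) and form L = D - A. L is symmetric positive semidefinite, so every eigenvalue is real and nonnegative. There is one zero in the spectrum, matching the 1 component.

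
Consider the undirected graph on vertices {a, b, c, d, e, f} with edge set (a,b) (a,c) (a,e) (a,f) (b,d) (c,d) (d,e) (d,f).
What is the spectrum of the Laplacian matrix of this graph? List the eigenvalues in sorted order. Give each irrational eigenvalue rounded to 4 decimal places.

Each diagonal entry of L is the vertex degree and each off-diagonal entry is -1 where an edge is present, 0 otherwise; in the order [a, b, c, d, e, f] the diagonal is [4, 2, 2, 4, 2, 2]. Diagonalising L (or applying a numerical eigensolver to the 6x6 matrix) gives the spectrum above. The single zero eigenvalue shows the graph is connected. The largest eigenvalue, 6, is at most the vertex count 6.

[0, 2, 2, 2, 4, 6]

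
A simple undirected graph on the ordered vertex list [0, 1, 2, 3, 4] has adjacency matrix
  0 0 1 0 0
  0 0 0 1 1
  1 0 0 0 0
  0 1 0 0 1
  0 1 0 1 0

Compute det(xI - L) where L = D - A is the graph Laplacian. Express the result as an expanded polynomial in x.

Each diagonal entry of L is the vertex degree and each off-diagonal entry is -1 where an edge is present, 0 otherwise; in the order [0, 1, 2, 3, 4] the diagonal is [1, 2, 1, 2, 2]. L has integer entries, so p(x) = det(xI - L) has integer coefficients. Expanding the determinant yields x^5 - 8x^4 + 21x^3 - 18x^2. Since p(0) = det(-L) = 0, x divides p(x). There are 2 zeros in the spectrum, matching the 2 components.

x^5 - 8x^4 + 21x^3 - 18x^2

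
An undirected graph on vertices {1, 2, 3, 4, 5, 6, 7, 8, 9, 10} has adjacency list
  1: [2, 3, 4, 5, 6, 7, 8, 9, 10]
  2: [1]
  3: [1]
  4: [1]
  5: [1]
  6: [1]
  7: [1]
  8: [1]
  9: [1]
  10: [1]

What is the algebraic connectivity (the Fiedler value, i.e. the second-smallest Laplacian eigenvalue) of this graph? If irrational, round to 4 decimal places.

1

Each diagonal entry of L is the vertex degree and each off-diagonal entry is -1 where an edge is present, 0 otherwise; in the order [1, 2, 3, 4, 5, 6, 7, 8, 9, 10] the diagonal is [9, 1, 1, 1, 1, 1, 1, 1, 1, 1]. Computing the eigenvalues of L and sorting gives [0, 1, 1, 1, 1, 1, 1, 1, 1, 10]. The Fiedler value lambda_2 = 1 is strictly positive, so the graph is connected. By the matrix-tree theorem the graph has (1/10) * product of the nonzero eigenvalues = 1 spanning tree.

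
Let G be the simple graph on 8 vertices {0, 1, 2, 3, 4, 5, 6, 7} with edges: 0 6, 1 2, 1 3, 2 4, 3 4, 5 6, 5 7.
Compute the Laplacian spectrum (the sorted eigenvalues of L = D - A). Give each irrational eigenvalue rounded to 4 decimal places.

With the vertex order [0, 1, 2, 3, 4, 5, 6, 7], the degrees are [1, 2, 2, 2, 2, 2, 2, 1], giving D = diag(1, 2, 2, 2, 2, 2, 2, 1) and L = D - A. L is symmetric positive semidefinite, so every eigenvalue is real and nonnegative. The 2 zero eigenvalues correspond to the 2 connected components.

[0, 0, 0.5858, 2, 2, 2, 3.4142, 4]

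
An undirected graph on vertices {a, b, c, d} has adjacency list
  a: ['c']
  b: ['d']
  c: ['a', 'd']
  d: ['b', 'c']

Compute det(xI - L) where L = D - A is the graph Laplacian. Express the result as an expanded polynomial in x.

Each diagonal entry of L is the vertex degree and each off-diagonal entry is -1 where an edge is present, 0 otherwise; in the order [a, b, c, d] the diagonal is [1, 1, 2, 2]. Computing det(xI - L) by cofactor expansion (or equivalently via sum-over-permutations) gives x^4 - 6x^3 + 10x^2 - 4x. Since p(0) = det(-L) = 0, x divides p(x). The largest eigenvalue, 3.4142, is at most the vertex count 4.

x^4 - 6x^3 + 10x^2 - 4x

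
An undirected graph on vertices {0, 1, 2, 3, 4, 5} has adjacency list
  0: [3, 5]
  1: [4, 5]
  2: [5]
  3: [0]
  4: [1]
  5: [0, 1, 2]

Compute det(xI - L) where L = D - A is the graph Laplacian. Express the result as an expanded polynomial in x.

x^6 - 10x^5 + 35x^4 - 52x^3 + 31x^2 - 6x

With the vertex order [0, 1, 2, 3, 4, 5], the degrees are [2, 2, 1, 1, 1, 3], giving D = diag(2, 2, 1, 1, 1, 3) and L = D - A. Computing det(xI - L) by cofactor expansion (or equivalently via sum-over-permutations) gives x^6 - 10x^5 + 35x^4 - 52x^3 + 31x^2 - 6x. The coefficient of x^5 equals -trace(L) = -10, matching the sum of degrees.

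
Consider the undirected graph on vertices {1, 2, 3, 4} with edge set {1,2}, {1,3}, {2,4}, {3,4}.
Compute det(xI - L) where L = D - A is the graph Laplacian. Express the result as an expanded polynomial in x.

With the vertex order [1, 2, 3, 4], the degrees are [2, 2, 2, 2], giving D = diag(2, 2, 2, 2) and L = D - A. The eigenvalues of L are [0, 2, 2, 4]; the characteristic polynomial is the product of (x - lambda_i), which multiplies out to x^4 - 8x^3 + 20x^2 - 16x. Since p(0) = det(-L) = 0, x divides p(x). The eigenvalues sum to 8, which equals trace(L) = 2|E|.

x^4 - 8x^3 + 20x^2 - 16x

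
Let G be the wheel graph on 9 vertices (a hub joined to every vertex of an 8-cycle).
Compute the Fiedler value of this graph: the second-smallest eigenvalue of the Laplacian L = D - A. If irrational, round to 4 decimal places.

1.5858

The graph has 9 vertices and degree multiset [8, 3, 3, 3, 3, 3, 3, 3, 3]; D is the diagonal matrix of degrees and L = D - A. Computing the eigenvalues of L and sorting gives [0, 1.5858, 1.5858, 3, 3, 4.4142, 4.4142, 5, 9]. The Fiedler value lambda_2 = 1.5858 is strictly positive, so the graph is connected. The eigenvalues sum to 32, which equals trace(L) = 2|E|. There is one zero in the spectrum, matching the 1 component.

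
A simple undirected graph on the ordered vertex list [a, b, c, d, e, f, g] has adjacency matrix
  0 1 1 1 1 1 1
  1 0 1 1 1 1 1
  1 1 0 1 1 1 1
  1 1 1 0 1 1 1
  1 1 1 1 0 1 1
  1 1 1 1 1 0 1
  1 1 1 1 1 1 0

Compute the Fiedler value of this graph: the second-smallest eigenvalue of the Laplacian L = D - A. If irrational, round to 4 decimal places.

7

Reading degrees in the order [a, b, c, d, e, f, g] gives [6, 6, 6, 6, 6, 6, 6]; set D = diag(6, 6, 6, 6, 6, 6, 6) and form L = D - A. The sorted Laplacian eigenvalues are [0, 7, 7, 7, 7, 7, 7]; the algebraic connectivity is the second entry, 7. The largest eigenvalue, 7, is at most the vertex count 7.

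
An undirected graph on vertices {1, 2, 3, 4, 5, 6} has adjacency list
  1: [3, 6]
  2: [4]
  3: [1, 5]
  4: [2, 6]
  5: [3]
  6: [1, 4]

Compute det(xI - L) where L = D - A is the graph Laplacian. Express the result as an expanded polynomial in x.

x^6 - 10x^5 + 36x^4 - 56x^3 + 35x^2 - 6x

Each diagonal entry of L is the vertex degree and each off-diagonal entry is -1 where an edge is present, 0 otherwise; in the order [1, 2, 3, 4, 5, 6] the diagonal is [2, 1, 2, 2, 1, 2]. Computing det(xI - L) by cofactor expansion (or equivalently via sum-over-permutations) gives x^6 - 10x^5 + 36x^4 - 56x^3 + 35x^2 - 6x. The coefficient of x^5 equals -trace(L) = -10, matching the sum of degrees.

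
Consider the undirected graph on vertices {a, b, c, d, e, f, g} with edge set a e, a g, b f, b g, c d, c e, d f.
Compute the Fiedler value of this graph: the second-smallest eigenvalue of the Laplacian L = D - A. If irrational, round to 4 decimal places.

0.7530

Reading degrees in the order [a, b, c, d, e, f, g] gives [2, 2, 2, 2, 2, 2, 2]; set D = diag(2, 2, 2, 2, 2, 2, 2) and form L = D - A. The smallest Laplacian eigenvalue is always 0. The next one, lambda_2 = 0.7530, measures how hard the graph is to disconnect: larger values mean better connectivity. The largest eigenvalue, 3.8019, is at most the vertex count 7. By the matrix-tree theorem the graph has (1/7) * product of the nonzero eigenvalues = 7 spanning trees.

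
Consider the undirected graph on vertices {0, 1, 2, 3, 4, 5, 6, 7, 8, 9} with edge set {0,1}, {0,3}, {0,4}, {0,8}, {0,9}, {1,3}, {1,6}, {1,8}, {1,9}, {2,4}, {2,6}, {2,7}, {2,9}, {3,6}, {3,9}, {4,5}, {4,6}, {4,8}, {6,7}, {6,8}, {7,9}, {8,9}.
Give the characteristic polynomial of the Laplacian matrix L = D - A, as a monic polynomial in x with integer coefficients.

With the vertex order [0, 1, 2, 3, 4, 5, 6, 7, 8, 9], the degrees are [5, 5, 4, 4, 5, 1, 6, 3, 5, 6], giving D = diag(5, 5, 4, 4, 5, 1, 6, 3, 5, 6) and L = D - A. L has integer entries, so p(x) = det(xI - L) has integer coefficients. Expanding the determinant yields x^10 - 44x^9 + 839x^8 - 9070x^7 + 60995x^6 - 263028x^5 + 721024x^4 - 1195484x^3 + 1063945x^2 - 371260x. The coefficient of x^9 equals -trace(L) = -44, matching the sum of degrees. The largest eigenvalue, 8.0536, is at most the vertex count 10. There is one zero in the spectrum, matching the 1 component.

x^10 - 44x^9 + 839x^8 - 9070x^7 + 60995x^6 - 263028x^5 + 721024x^4 - 1195484x^3 + 1063945x^2 - 371260x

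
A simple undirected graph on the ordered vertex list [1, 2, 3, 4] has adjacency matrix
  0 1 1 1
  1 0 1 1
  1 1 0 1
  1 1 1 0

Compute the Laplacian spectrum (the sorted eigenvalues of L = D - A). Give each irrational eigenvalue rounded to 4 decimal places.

Each diagonal entry of L is the vertex degree and each off-diagonal entry is -1 where an edge is present, 0 otherwise; in the order [1, 2, 3, 4] the diagonal is [3, 3, 3, 3]. The multiplicity of 0 as a Laplacian eigenvalue equals the number of connected components. The single zero eigenvalue shows the graph is connected. There is one zero in the spectrum, matching the 1 component.

[0, 4, 4, 4]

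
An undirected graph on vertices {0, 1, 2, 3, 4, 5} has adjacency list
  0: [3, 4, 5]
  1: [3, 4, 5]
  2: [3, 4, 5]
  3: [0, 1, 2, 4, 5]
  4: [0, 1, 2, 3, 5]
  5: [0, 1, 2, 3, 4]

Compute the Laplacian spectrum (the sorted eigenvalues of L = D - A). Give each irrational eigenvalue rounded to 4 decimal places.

[0, 3, 3, 6, 6, 6]

Each diagonal entry of L is the vertex degree and each off-diagonal entry is -1 where an edge is present, 0 otherwise; in the order [0, 1, 2, 3, 4, 5] the diagonal is [3, 3, 3, 5, 5, 5]. Since every row of L sums to 0, the all-ones vector is in the kernel and 0 is an eigenvalue. The single zero eigenvalue shows the graph is connected. The largest eigenvalue, 6, is at most the vertex count 6.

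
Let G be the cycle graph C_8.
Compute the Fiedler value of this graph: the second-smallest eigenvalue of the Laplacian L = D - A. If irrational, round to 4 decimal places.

The graph has 8 vertices and degree multiset [2, 2, 2, 2, 2, 2, 2, 2]; D is the diagonal matrix of degrees and L = D - A. Computing the eigenvalues of L and sorting gives [0, 0.5858, 0.5858, 2, 2, 3.4142, 3.4142, 4]. The Fiedler value lambda_2 = 0.5858 is strictly positive, so the graph is connected. The eigenvalues sum to 16, which equals trace(L) = 2|E|. There is one zero in the spectrum, matching the 1 component.

0.5858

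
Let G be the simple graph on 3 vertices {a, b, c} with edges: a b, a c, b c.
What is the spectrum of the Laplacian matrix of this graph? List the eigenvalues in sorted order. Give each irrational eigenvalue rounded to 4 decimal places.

Reading degrees in the order [a, b, c] gives [2, 2, 2]; set D = diag(2, 2, 2) and form L = D - A. L is symmetric positive semidefinite, so every eigenvalue is real and nonnegative.

[0, 3, 3]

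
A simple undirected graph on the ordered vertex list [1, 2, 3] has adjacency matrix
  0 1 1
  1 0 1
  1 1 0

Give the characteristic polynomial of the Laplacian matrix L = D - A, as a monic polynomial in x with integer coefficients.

With the vertex order [1, 2, 3], the degrees are [2, 2, 2], giving D = diag(2, 2, 2) and L = D - A. Computing det(xI - L) by cofactor expansion (or equivalently via sum-over-permutations) gives x^3 - 6x^2 + 9x. The constant term is 0 because L is singular (the all-ones vector lies in its kernel). There is one zero in the spectrum, matching the 1 component.

x^3 - 6x^2 + 9x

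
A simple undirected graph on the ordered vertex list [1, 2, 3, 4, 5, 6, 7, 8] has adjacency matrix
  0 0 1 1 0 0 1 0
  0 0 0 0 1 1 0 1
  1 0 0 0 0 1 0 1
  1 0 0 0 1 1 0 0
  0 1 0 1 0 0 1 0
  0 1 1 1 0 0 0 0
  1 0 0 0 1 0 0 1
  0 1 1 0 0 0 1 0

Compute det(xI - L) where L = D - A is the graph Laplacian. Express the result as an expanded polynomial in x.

x^8 - 24x^7 + 240x^6 - 1296x^5 + 4080x^4 - 7488x^3 + 7424x^2 - 3072x

With the vertex order [1, 2, 3, 4, 5, 6, 7, 8], the degrees are [3, 3, 3, 3, 3, 3, 3, 3], giving D = diag(3, 3, 3, 3, 3, 3, 3, 3) and L = D - A. The eigenvalues of L are [0, 2, 2, 2, 4, 4, 4, 6]; the characteristic polynomial is the product of (x - lambda_i), which multiplies out to x^8 - 24x^7 + 240x^6 - 1296x^5 + 4080x^4 - 7488x^3 + 7424x^2 - 3072x. The coefficient of x^7 equals -trace(L) = -24, matching the sum of degrees. There is one zero in the spectrum, matching the 1 component.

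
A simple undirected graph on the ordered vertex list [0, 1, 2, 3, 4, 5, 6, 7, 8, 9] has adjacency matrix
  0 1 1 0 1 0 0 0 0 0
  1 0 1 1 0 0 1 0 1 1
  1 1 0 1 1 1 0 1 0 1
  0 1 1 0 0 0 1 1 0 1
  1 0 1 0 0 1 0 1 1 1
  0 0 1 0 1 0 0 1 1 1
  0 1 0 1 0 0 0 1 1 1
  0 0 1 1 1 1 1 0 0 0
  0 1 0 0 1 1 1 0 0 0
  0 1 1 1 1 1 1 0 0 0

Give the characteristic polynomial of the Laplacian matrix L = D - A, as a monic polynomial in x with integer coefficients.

x^10 - 52x^9 + 1185x^8 - 15520x^7 + 128631x^6 - 699002x^5 + 2488162x^4 - 5588984x^3 + 7181643x^2 - 4018200x

With the vertex order [0, 1, 2, 3, 4, 5, 6, 7, 8, 9], the degrees are [3, 6, 7, 5, 6, 5, 5, 5, 4, 6], giving D = diag(3, 6, 7, 5, 6, 5, 5, 5, 4, 6) and L = D - A. Computing det(xI - L) by cofactor expansion (or equivalently via sum-over-permutations) gives x^10 - 52x^9 + 1185x^8 - 15520x^7 + 128631x^6 - 699002x^5 + 2488162x^4 - 5588984x^3 + 7181643x^2 - 4018200x. Since p(0) = det(-L) = 0, x divides p(x).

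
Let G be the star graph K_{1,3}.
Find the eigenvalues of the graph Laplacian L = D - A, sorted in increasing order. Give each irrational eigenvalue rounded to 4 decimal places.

[0, 1, 1, 4]

The graph has 4 vertices and degree multiset [3, 1, 1, 1]; D is the diagonal matrix of degrees and L = D - A. The multiplicity of 0 as a Laplacian eigenvalue equals the number of connected components. There is one zero in the spectrum, matching the 1 component. By the matrix-tree theorem the graph has (1/4) * product of the nonzero eigenvalues = 1 spanning tree.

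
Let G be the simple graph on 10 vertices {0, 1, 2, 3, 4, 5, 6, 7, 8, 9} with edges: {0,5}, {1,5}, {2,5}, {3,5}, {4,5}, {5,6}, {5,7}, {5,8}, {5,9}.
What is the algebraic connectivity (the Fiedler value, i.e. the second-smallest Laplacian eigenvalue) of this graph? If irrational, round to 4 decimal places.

1

Each diagonal entry of L is the vertex degree and each off-diagonal entry is -1 where an edge is present, 0 otherwise; in the order [0, 1, 2, 3, 4, 5, 6, 7, 8, 9] the diagonal is [1, 1, 1, 1, 1, 9, 1, 1, 1, 1]. Computing the eigenvalues of L and sorting gives [0, 1, 1, 1, 1, 1, 1, 1, 1, 10]. The Fiedler value lambda_2 = 1 is strictly positive, so the graph is connected. There is one zero in the spectrum, matching the 1 component. By the matrix-tree theorem the graph has (1/10) * product of the nonzero eigenvalues = 1 spanning tree.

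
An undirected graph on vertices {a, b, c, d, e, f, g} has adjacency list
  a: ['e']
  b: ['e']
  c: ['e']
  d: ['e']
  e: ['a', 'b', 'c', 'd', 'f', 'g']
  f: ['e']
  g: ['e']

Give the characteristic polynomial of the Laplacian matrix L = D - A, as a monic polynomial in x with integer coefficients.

x^7 - 12x^6 + 45x^5 - 80x^4 + 75x^3 - 36x^2 + 7x

Reading degrees in the order [a, b, c, d, e, f, g] gives [1, 1, 1, 1, 6, 1, 1]; set D = diag(1, 1, 1, 1, 6, 1, 1) and form L = D - A. L has integer entries, so p(x) = det(xI - L) has integer coefficients. Expanding the determinant yields x^7 - 12x^6 + 45x^5 - 80x^4 + 75x^3 - 36x^2 + 7x. The constant term is 0 because L is singular (the all-ones vector lies in its kernel). By the matrix-tree theorem the graph has (1/7) * product of the nonzero eigenvalues = 1 spanning tree.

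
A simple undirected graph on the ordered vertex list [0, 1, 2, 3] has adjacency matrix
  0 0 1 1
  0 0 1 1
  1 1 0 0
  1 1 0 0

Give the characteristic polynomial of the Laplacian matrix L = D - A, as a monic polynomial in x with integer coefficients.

x^4 - 8x^3 + 20x^2 - 16x

With the vertex order [0, 1, 2, 3], the degrees are [2, 2, 2, 2], giving D = diag(2, 2, 2, 2) and L = D - A. Computing det(xI - L) by cofactor expansion (or equivalently via sum-over-permutations) gives x^4 - 8x^3 + 20x^2 - 16x. The coefficient of x^3 equals -trace(L) = -8, matching the sum of degrees. By the matrix-tree theorem the graph has (1/4) * product of the nonzero eigenvalues = 4 spanning trees.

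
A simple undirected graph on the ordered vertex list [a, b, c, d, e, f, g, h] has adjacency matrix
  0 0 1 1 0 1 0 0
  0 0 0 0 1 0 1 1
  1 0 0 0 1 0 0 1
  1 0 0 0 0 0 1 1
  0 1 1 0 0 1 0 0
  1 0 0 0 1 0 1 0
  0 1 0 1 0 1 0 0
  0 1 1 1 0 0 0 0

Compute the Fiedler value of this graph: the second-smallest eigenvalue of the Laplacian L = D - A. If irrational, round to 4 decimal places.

Each diagonal entry of L is the vertex degree and each off-diagonal entry is -1 where an edge is present, 0 otherwise; in the order [a, b, c, d, e, f, g, h] the diagonal is [3, 3, 3, 3, 3, 3, 3, 3]. The smallest Laplacian eigenvalue is always 0. The next one, lambda_2 = 2, measures how hard the graph is to disconnect: larger values mean better connectivity. There is one zero in the spectrum, matching the 1 component.

2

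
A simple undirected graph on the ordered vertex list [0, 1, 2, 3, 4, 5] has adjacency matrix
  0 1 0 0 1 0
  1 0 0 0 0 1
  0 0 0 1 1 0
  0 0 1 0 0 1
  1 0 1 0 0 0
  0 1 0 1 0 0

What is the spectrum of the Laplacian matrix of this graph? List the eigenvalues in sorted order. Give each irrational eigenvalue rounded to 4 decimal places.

Reading degrees in the order [0, 1, 2, 3, 4, 5] gives [2, 2, 2, 2, 2, 2]; set D = diag(2, 2, 2, 2, 2, 2) and form L = D - A. Diagonalising L (or applying a numerical eigensolver to the 6x6 matrix) gives the spectrum above. The largest eigenvalue, 4, is at most the vertex count 6.

[0, 1, 1, 3, 3, 4]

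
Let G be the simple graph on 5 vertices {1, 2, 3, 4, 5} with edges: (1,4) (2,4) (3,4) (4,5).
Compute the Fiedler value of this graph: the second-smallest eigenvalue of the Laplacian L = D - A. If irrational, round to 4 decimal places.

Reading degrees in the order [1, 2, 3, 4, 5] gives [1, 1, 1, 4, 1]; set D = diag(1, 1, 1, 4, 1) and form L = D - A. The smallest Laplacian eigenvalue is always 0. The next one, lambda_2 = 1, measures how hard the graph is to disconnect: larger values mean better connectivity. There is one zero in the spectrum, matching the 1 component. By the matrix-tree theorem the graph has (1/5) * product of the nonzero eigenvalues = 1 spanning tree.

1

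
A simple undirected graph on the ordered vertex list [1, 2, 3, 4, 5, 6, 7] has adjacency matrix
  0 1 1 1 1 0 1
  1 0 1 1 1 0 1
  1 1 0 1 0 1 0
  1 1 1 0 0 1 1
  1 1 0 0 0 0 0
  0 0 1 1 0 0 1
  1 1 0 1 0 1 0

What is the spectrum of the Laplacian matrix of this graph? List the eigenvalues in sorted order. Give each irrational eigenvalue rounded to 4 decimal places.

[0, 1.7382, 3.6601, 4, 6, 6, 6.6017]

Reading degrees in the order [1, 2, 3, 4, 5, 6, 7] gives [5, 5, 4, 5, 2, 3, 4]; set D = diag(5, 5, 4, 5, 2, 3, 4) and form L = D - A. L is symmetric positive semidefinite, so every eigenvalue is real and nonnegative. The largest eigenvalue, 6.6017, is at most the vertex count 7.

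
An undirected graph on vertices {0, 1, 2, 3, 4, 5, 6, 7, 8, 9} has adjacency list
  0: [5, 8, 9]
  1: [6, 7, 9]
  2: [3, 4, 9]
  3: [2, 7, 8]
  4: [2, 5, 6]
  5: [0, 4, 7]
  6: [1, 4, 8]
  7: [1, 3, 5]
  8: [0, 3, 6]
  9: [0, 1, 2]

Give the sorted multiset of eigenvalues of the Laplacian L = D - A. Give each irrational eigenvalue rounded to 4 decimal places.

[0, 2, 2, 2, 2, 2, 5, 5, 5, 5]

Reading degrees in the order [0, 1, 2, 3, 4, 5, 6, 7, 8, 9] gives [3, 3, 3, 3, 3, 3, 3, 3, 3, 3]; set D = diag(3, 3, 3, 3, 3, 3, 3, 3, 3, 3) and form L = D - A. The multiplicity of 0 as a Laplacian eigenvalue equals the number of connected components.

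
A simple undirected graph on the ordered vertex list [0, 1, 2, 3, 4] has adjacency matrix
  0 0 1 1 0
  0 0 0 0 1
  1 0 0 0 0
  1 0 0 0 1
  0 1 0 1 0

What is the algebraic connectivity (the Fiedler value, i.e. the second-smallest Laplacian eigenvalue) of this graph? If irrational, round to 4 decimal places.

0.3820

Each diagonal entry of L is the vertex degree and each off-diagonal entry is -1 where an edge is present, 0 otherwise; in the order [0, 1, 2, 3, 4] the diagonal is [2, 1, 1, 2, 2]. The sorted Laplacian eigenvalues are [0, 0.3820, 1.3820, 2.6180, 3.6180]; the algebraic connectivity is the second entry, 0.3820. There is one zero in the spectrum, matching the 1 component.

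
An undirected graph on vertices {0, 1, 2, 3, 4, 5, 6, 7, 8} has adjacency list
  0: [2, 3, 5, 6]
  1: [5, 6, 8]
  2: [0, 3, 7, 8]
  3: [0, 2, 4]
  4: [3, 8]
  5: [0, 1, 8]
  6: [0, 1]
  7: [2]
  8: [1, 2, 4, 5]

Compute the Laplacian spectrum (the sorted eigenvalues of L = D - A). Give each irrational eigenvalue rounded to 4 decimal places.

[0, 0.7590, 1.2588, 2.0790, 2.5137, 3.8226, 4.1591, 5.3726, 6.0351]

With the vertex order [0, 1, 2, 3, 4, 5, 6, 7, 8], the degrees are [4, 3, 4, 3, 2, 3, 2, 1, 4], giving D = diag(4, 3, 4, 3, 2, 3, 2, 1, 4) and L = D - A. Diagonalising L (or applying a numerical eigensolver to the 9x9 matrix) gives the spectrum above. There is one zero in the spectrum, matching the 1 component.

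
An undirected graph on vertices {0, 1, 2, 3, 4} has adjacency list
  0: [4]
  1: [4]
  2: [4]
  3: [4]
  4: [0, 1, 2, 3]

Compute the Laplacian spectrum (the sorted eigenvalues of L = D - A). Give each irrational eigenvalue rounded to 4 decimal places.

Reading degrees in the order [0, 1, 2, 3, 4] gives [1, 1, 1, 1, 4]; set D = diag(1, 1, 1, 1, 4) and form L = D - A. Diagonalising L (or applying a numerical eigensolver to the 5x5 matrix) gives the spectrum above. The single zero eigenvalue shows the graph is connected. The largest eigenvalue, 5, is at most the vertex count 5. There is one zero in the spectrum, matching the 1 component.

[0, 1, 1, 1, 5]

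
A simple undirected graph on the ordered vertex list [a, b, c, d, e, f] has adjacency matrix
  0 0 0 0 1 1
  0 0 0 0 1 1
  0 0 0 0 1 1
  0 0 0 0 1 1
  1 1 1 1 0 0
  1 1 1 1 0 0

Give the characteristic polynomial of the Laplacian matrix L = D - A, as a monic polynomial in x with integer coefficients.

With the vertex order [a, b, c, d, e, f], the degrees are [2, 2, 2, 2, 4, 4], giving D = diag(2, 2, 2, 2, 4, 4) and L = D - A. The eigenvalues of L are [0, 2, 2, 2, 4, 6]; the characteristic polynomial is the product of (x - lambda_i), which multiplies out to x^6 - 16x^5 + 96x^4 - 272x^3 + 368x^2 - 192x. Since p(0) = det(-L) = 0, x divides p(x).

x^6 - 16x^5 + 96x^4 - 272x^3 + 368x^2 - 192x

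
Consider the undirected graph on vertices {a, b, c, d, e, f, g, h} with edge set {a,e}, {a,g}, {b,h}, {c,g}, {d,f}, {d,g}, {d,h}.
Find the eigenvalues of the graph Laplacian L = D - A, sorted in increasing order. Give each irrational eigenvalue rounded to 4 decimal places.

With the vertex order [a, b, c, d, e, f, g, h], the degrees are [2, 1, 1, 3, 1, 1, 3, 2], giving D = diag(2, 1, 1, 3, 1, 1, 3, 2) and L = D - A. L is symmetric positive semidefinite, so every eigenvalue is real and nonnegative. The single zero eigenvalue shows the graph is connected. By the matrix-tree theorem the graph has (1/8) * product of the nonzero eigenvalues = 1 spanning tree.

[0, 0.2509, 0.5858, 0.7287, 2, 2.3349, 3.4142, 4.6855]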